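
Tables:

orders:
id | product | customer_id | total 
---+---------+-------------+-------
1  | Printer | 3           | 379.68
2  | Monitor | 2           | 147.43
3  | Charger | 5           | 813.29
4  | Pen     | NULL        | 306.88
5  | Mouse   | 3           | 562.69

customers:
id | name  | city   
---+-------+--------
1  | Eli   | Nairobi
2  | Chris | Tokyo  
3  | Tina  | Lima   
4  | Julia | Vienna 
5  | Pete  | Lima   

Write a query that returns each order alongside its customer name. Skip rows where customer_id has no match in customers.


INNER JOIN keeps only orders rows whose customer_id matches an id in customers. Walk through each order:
  - order 1 (Printer): customer_id=3 -> matches Tina
  - order 2 (Monitor): customer_id=2 -> matches Chris
  - order 3 (Charger): customer_id=5 -> matches Pete
  - order 4 (Pen): customer_id=NULL, no match -> dropped
  - order 5 (Mouse): customer_id=3 -> matches Tina
So 1 of 5 rows is dropped.

SQL:
SELECT a.product, b.name AS customer
FROM orders a
INNER JOIN customers b ON a.customer_id = b.id

Result:
product | customer
--------+---------
Printer | Tina    
Monitor | Chris   
Charger | Pete    
Mouse   | Tina    


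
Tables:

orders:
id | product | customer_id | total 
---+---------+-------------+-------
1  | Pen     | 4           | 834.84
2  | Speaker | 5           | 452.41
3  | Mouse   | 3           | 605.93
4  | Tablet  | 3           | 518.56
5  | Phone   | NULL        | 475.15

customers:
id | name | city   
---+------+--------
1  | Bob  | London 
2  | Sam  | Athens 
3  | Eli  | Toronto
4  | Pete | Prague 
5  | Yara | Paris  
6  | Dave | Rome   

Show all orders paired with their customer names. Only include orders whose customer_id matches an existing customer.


INNER JOIN keeps only orders rows whose customer_id matches an id in customers. Walk through each order:
  - order 1 (Pen): customer_id=4 -> matches Pete
  - order 2 (Speaker): customer_id=5 -> matches Yara
  - order 3 (Mouse): customer_id=3 -> matches Eli
  - order 4 (Tablet): customer_id=3 -> matches Eli
  - order 5 (Phone): customer_id=NULL, no match -> dropped
So 1 of 5 rows is dropped.

SQL:
SELECT a.product, b.name AS customer
FROM orders a
INNER JOIN customers b ON a.customer_id = b.id

Result:
product | customer
--------+---------
Pen     | Pete    
Speaker | Yara    
Mouse   | Eli     
Tablet  | Eli     


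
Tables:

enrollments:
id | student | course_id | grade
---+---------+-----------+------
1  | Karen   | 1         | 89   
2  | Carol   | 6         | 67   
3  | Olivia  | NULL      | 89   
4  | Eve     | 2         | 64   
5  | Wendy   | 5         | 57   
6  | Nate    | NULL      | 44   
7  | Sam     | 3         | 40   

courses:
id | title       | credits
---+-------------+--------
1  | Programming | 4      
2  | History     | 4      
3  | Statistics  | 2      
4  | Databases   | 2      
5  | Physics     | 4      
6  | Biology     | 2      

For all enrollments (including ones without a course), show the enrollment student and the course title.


LEFT JOIN keeps every row from enrollments (the left table); where course_id has no match in courses, the course columns become NULL. Walk through each enrollment:
  - enrollment 1 (Karen): course_id=1 -> matches Programming
  - enrollment 2 (Carol): course_id=6 -> matches Biology
  - enrollment 3 (Olivia): course_id=NULL, no match -> kept with NULL
  - enrollment 4 (Eve): course_id=2 -> matches History
  - enrollment 5 (Wendy): course_id=5 -> matches Physics
  - enrollment 6 (Nate): course_id=NULL, no match -> kept with NULL
  - enrollment 7 (Sam): course_id=3 -> matches Statistics
All 7 rows appear; 2 have NULL course.

SQL:
SELECT a.student, b.title AS course
FROM enrollments a
LEFT JOIN courses b ON a.course_id = b.id

Result:
student | course     
--------+------------
Karen   | Programming
Carol   | Biology    
Olivia  | NULL       
Eve     | History    
Wendy   | Physics    
Nate    | NULL       
Sam     | Statistics 


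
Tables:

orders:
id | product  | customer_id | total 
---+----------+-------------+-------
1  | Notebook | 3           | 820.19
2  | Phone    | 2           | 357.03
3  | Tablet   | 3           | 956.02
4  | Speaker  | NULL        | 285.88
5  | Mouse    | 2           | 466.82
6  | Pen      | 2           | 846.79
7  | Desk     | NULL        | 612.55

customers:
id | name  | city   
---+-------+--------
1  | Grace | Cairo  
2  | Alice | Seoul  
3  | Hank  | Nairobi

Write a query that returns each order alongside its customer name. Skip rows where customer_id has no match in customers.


INNER JOIN keeps only orders rows whose customer_id matches an id in customers. Walk through each order:
  - order 1 (Notebook): customer_id=3 -> matches Hank
  - order 2 (Phone): customer_id=2 -> matches Alice
  - order 3 (Tablet): customer_id=3 -> matches Hank
  - order 4 (Speaker): customer_id=NULL, no match -> dropped
  - order 5 (Mouse): customer_id=2 -> matches Alice
  - order 6 (Pen): customer_id=2 -> matches Alice
  - order 7 (Desk): customer_id=NULL, no match -> dropped
So 2 of 7 rows are dropped.

SQL:
SELECT a.product, b.name AS customer
FROM orders a
INNER JOIN customers b ON a.customer_id = b.id

Result:
product  | customer
---------+---------
Notebook | Hank    
Phone    | Alice   
Tablet   | Hank    
Mouse    | Alice   
Pen      | Alice   


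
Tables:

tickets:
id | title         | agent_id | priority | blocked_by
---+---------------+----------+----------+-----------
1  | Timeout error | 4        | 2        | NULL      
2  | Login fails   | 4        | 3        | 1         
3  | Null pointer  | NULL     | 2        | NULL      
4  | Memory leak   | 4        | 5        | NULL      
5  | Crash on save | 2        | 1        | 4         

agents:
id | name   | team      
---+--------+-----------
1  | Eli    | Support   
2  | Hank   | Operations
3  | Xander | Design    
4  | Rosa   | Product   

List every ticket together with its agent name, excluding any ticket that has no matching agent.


INNER JOIN keeps only tickets rows whose agent_id matches an id in agents. Walk through each ticket:
  - ticket 1 (Timeout error): agent_id=4 -> matches Rosa
  - ticket 2 (Login fails): agent_id=4 -> matches Rosa
  - ticket 3 (Null pointer): agent_id=NULL, no match -> dropped
  - ticket 4 (Memory leak): agent_id=4 -> matches Rosa
  - ticket 5 (Crash on save): agent_id=2 -> matches Hank
So 1 of 5 rows is dropped.

SQL:
SELECT a.title, b.name AS agent
FROM tickets a
INNER JOIN agents b ON a.agent_id = b.id

Result:
title         | agent
--------------+------
Timeout error | Rosa 
Login fails   | Rosa 
Memory leak   | Rosa 
Crash on save | Hank 


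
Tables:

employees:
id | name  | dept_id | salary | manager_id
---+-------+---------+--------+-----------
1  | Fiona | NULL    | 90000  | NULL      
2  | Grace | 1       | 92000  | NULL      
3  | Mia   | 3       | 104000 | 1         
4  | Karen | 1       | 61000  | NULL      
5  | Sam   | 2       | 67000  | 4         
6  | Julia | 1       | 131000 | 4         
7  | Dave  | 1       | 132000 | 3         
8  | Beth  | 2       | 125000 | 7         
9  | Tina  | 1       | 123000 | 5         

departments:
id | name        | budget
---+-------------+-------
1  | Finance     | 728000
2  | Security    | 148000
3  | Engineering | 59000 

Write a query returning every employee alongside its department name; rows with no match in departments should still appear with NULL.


LEFT JOIN keeps every row from employees (the left table); where dept_id has no match in departments, the department columns become NULL. Walk through each employee:
  - employee 1 (Fiona): dept_id=NULL, no match -> kept with NULL
  - employee 2 (Grace): dept_id=1 -> matches Finance
  - employee 3 (Mia): dept_id=3 -> matches Engineering
  - employee 4 (Karen): dept_id=1 -> matches Finance
  - employee 5 (Sam): dept_id=2 -> matches Security
  - employee 6 (Julia): dept_id=1 -> matches Finance
  - employee 7 (Dave): dept_id=1 -> matches Finance
  - employee 8 (Beth): dept_id=2 -> matches Security
  - employee 9 (Tina): dept_id=1 -> matches Finance
All 9 rows appear; 1 has NULL department.

SQL:
SELECT a.name, b.name AS department
FROM employees a
LEFT JOIN departments b ON a.dept_id = b.id

Result:
name  | department 
------+------------
Fiona | NULL       
Grace | Finance    
Mia   | Engineering
Karen | Finance    
Sam   | Security   
Julia | Finance    
Dave  | Finance    
Beth  | Security   
Tina  | Finance    


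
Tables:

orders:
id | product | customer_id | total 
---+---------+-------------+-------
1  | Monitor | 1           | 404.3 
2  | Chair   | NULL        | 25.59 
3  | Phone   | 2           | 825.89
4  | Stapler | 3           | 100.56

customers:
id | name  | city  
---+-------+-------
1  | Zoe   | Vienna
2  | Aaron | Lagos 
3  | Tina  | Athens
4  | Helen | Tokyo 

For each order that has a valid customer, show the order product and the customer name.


INNER JOIN keeps only orders rows whose customer_id matches an id in customers. Walk through each order:
  - order 1 (Monitor): customer_id=1 -> matches Zoe
  - order 2 (Chair): customer_id=NULL, no match -> dropped
  - order 3 (Phone): customer_id=2 -> matches Aaron
  - order 4 (Stapler): customer_id=3 -> matches Tina
So 1 of 4 rows is dropped.

SQL:
SELECT a.product, b.name AS customer
FROM orders a
INNER JOIN customers b ON a.customer_id = b.id

Result:
product | customer
--------+---------
Monitor | Zoe     
Phone   | Aaron   
Stapler | Tina    


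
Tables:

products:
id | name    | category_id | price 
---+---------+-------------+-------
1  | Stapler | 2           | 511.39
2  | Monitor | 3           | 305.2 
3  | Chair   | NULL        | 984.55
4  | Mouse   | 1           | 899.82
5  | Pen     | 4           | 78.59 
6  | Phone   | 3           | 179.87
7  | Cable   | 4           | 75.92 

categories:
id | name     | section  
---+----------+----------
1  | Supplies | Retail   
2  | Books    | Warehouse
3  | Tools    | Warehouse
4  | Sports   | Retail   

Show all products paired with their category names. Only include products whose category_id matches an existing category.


INNER JOIN keeps only products rows whose category_id matches an id in categories. Walk through each product:
  - product 1 (Stapler): category_id=2 -> matches Books
  - product 2 (Monitor): category_id=3 -> matches Tools
  - product 3 (Chair): category_id=NULL, no match -> dropped
  - product 4 (Mouse): category_id=1 -> matches Supplies
  - product 5 (Pen): category_id=4 -> matches Sports
  - product 6 (Phone): category_id=3 -> matches Tools
  - product 7 (Cable): category_id=4 -> matches Sports
So 1 of 7 rows is dropped.

SQL:
SELECT a.name, b.name AS category
FROM products a
INNER JOIN categories b ON a.category_id = b.id

Result:
name    | category
--------+---------
Stapler | Books   
Monitor | Tools   
Mouse   | Supplies
Pen     | Sports  
Phone   | Tools   
Cable   | Sports  


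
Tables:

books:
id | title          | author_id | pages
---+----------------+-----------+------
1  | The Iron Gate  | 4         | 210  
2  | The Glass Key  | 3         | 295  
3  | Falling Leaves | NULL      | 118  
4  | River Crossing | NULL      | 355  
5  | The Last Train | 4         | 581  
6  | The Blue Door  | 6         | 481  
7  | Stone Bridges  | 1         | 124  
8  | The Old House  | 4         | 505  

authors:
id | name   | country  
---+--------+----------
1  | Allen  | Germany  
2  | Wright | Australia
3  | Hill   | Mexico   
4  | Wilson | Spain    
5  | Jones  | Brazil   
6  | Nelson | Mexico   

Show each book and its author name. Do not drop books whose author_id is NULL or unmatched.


LEFT JOIN keeps every row from books (the left table); where author_id has no match in authors, the author columns become NULL. Walk through each book:
  - book 1 (The Iron Gate): author_id=4 -> matches Wilson
  - book 2 (The Glass Key): author_id=3 -> matches Hill
  - book 3 (Falling Leaves): author_id=NULL, no match -> kept with NULL
  - book 4 (River Crossing): author_id=NULL, no match -> kept with NULL
  - book 5 (The Last Train): author_id=4 -> matches Wilson
  - book 6 (The Blue Door): author_id=6 -> matches Nelson
  - book 7 (Stone Bridges): author_id=1 -> matches Allen
  - book 8 (The Old House): author_id=4 -> matches Wilson
All 8 rows appear; 2 have NULL author.

SQL:
SELECT a.title, b.name AS author
FROM books a
LEFT JOIN authors b ON a.author_id = b.id

Result:
title          | author
---------------+-------
The Iron Gate  | Wilson
The Glass Key  | Hill  
Falling Leaves | NULL  
River Crossing | NULL  
The Last Train | Wilson
The Blue Door  | Nelson
Stone Bridges  | Allen 
The Old House  | Wilson


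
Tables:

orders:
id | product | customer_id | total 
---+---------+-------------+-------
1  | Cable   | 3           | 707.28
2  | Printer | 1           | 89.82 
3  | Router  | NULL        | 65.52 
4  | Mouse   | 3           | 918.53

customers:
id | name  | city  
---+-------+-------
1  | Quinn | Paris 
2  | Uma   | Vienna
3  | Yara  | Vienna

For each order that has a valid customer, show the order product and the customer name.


INNER JOIN keeps only orders rows whose customer_id matches an id in customers. Walk through each order:
  - order 1 (Cable): customer_id=3 -> matches Yara
  - order 2 (Printer): customer_id=1 -> matches Quinn
  - order 3 (Router): customer_id=NULL, no match -> dropped
  - order 4 (Mouse): customer_id=3 -> matches Yara
So 1 of 4 rows is dropped.

SQL:
SELECT a.product, b.name AS customer
FROM orders a
INNER JOIN customers b ON a.customer_id = b.id

Result:
product | customer
--------+---------
Cable   | Yara    
Printer | Quinn   
Mouse   | Yara    


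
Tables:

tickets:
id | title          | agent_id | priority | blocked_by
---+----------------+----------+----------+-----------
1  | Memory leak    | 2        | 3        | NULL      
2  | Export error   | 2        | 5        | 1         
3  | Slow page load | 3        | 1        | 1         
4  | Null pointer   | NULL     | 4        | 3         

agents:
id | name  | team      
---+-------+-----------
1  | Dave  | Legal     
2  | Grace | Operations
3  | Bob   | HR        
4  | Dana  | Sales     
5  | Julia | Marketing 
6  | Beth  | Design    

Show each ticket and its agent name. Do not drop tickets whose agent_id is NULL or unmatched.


LEFT JOIN keeps every row from tickets (the left table); where agent_id has no match in agents, the agent columns become NULL. Walk through each ticket:
  - ticket 1 (Memory leak): agent_id=2 -> matches Grace
  - ticket 2 (Export error): agent_id=2 -> matches Grace
  - ticket 3 (Slow page load): agent_id=3 -> matches Bob
  - ticket 4 (Null pointer): agent_id=NULL, no match -> kept with NULL
All 4 rows appear; 1 has NULL agent.

SQL:
SELECT a.title, b.name AS agent
FROM tickets a
LEFT JOIN agents b ON a.agent_id = b.id

Result:
title          | agent
---------------+------
Memory leak    | Grace
Export error   | Grace
Slow page load | Bob  
Null pointer   | NULL 


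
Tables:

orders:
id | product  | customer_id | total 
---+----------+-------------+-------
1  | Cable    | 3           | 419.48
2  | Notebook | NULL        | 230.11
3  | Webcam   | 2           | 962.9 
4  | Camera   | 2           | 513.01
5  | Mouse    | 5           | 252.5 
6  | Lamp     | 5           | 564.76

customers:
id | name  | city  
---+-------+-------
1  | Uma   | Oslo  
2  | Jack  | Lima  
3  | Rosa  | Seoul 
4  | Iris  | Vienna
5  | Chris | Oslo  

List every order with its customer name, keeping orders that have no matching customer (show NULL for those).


LEFT JOIN keeps every row from orders (the left table); where customer_id has no match in customers, the customer columns become NULL. Walk through each order:
  - order 1 (Cable): customer_id=3 -> matches Rosa
  - order 2 (Notebook): customer_id=NULL, no match -> kept with NULL
  - order 3 (Webcam): customer_id=2 -> matches Jack
  - order 4 (Camera): customer_id=2 -> matches Jack
  - order 5 (Mouse): customer_id=5 -> matches Chris
  - order 6 (Lamp): customer_id=5 -> matches Chris
All 6 rows appear; 1 has NULL customer.

SQL:
SELECT a.product, b.name AS customer
FROM orders a
LEFT JOIN customers b ON a.customer_id = b.id

Result:
product  | customer
---------+---------
Cable    | Rosa    
Notebook | NULL    
Webcam   | Jack    
Camera   | Jack    
Mouse    | Chris   
Lamp     | Chris   


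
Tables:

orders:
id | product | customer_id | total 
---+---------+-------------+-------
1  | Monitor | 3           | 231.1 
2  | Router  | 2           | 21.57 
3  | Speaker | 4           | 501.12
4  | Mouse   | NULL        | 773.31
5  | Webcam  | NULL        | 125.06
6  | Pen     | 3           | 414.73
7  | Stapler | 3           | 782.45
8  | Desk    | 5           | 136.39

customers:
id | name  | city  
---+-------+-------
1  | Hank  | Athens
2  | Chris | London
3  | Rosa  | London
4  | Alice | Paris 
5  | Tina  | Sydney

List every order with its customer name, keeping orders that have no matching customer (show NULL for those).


LEFT JOIN keeps every row from orders (the left table); where customer_id has no match in customers, the customer columns become NULL. Walk through each order:
  - order 1 (Monitor): customer_id=3 -> matches Rosa
  - order 2 (Router): customer_id=2 -> matches Chris
  - order 3 (Speaker): customer_id=4 -> matches Alice
  - order 4 (Mouse): customer_id=NULL, no match -> kept with NULL
  - order 5 (Webcam): customer_id=NULL, no match -> kept with NULL
  - order 6 (Pen): customer_id=3 -> matches Rosa
  - order 7 (Stapler): customer_id=3 -> matches Rosa
  - order 8 (Desk): customer_id=5 -> matches Tina
All 8 rows appear; 2 have NULL customer.

SQL:
SELECT a.product, b.name AS customer
FROM orders a
LEFT JOIN customers b ON a.customer_id = b.id

Result:
product | customer
--------+---------
Monitor | Rosa    
Router  | Chris   
Speaker | Alice   
Mouse   | NULL    
Webcam  | NULL    
Pen     | Rosa    
Stapler | Rosa    
Desk    | Tina    


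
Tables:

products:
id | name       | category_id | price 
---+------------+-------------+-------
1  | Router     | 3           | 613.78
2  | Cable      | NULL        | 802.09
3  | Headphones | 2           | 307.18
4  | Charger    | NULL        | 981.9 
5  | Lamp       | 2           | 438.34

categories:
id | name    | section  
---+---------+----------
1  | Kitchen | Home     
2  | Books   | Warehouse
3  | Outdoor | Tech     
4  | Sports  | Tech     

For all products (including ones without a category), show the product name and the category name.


LEFT JOIN keeps every row from products (the left table); where category_id has no match in categories, the category columns become NULL. Walk through each product:
  - product 1 (Router): category_id=3 -> matches Outdoor
  - product 2 (Cable): category_id=NULL, no match -> kept with NULL
  - product 3 (Headphones): category_id=2 -> matches Books
  - product 4 (Charger): category_id=NULL, no match -> kept with NULL
  - product 5 (Lamp): category_id=2 -> matches Books
All 5 rows appear; 2 have NULL category.

SQL:
SELECT a.name, b.name AS category
FROM products a
LEFT JOIN categories b ON a.category_id = b.id

Result:
name       | category
-----------+---------
Router     | Outdoor 
Cable      | NULL    
Headphones | Books   
Charger    | NULL    
Lamp       | Books   


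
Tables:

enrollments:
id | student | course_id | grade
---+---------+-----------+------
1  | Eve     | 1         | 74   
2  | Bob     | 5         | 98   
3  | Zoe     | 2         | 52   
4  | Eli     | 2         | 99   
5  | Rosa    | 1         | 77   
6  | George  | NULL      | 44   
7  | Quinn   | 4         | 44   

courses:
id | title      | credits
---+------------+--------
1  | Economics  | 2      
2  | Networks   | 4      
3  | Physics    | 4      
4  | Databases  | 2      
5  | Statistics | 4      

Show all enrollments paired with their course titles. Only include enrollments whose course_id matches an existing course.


INNER JOIN keeps only enrollments rows whose course_id matches an id in courses. Walk through each enrollment:
  - enrollment 1 (Eve): course_id=1 -> matches Economics
  - enrollment 2 (Bob): course_id=5 -> matches Statistics
  - enrollment 3 (Zoe): course_id=2 -> matches Networks
  - enrollment 4 (Eli): course_id=2 -> matches Networks
  - enrollment 5 (Rosa): course_id=1 -> matches Economics
  - enrollment 6 (George): course_id=NULL, no match -> dropped
  - enrollment 7 (Quinn): course_id=4 -> matches Databases
So 1 of 7 rows is dropped.

SQL:
SELECT a.student, b.title AS course
FROM enrollments a
INNER JOIN courses b ON a.course_id = b.id

Result:
student | course    
--------+-----------
Eve     | Economics 
Bob     | Statistics
Zoe     | Networks  
Eli     | Networks  
Rosa    | Economics 
Quinn   | Databases 


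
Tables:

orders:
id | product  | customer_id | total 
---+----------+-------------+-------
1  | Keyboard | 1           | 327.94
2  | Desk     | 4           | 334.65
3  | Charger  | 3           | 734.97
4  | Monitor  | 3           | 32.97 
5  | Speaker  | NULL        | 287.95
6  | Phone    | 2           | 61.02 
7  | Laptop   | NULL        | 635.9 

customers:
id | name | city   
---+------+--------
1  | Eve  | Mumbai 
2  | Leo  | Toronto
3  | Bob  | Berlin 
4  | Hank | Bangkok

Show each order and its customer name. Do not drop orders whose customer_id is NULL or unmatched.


LEFT JOIN keeps every row from orders (the left table); where customer_id has no match in customers, the customer columns become NULL. Walk through each order:
  - order 1 (Keyboard): customer_id=1 -> matches Eve
  - order 2 (Desk): customer_id=4 -> matches Hank
  - order 3 (Charger): customer_id=3 -> matches Bob
  - order 4 (Monitor): customer_id=3 -> matches Bob
  - order 5 (Speaker): customer_id=NULL, no match -> kept with NULL
  - order 6 (Phone): customer_id=2 -> matches Leo
  - order 7 (Laptop): customer_id=NULL, no match -> kept with NULL
All 7 rows appear; 2 have NULL customer.

SQL:
SELECT a.product, b.name AS customer
FROM orders a
LEFT JOIN customers b ON a.customer_id = b.id

Result:
product  | customer
---------+---------
Keyboard | Eve     
Desk     | Hank    
Charger  | Bob     
Monitor  | Bob     
Speaker  | NULL    
Phone    | Leo     
Laptop   | NULL    


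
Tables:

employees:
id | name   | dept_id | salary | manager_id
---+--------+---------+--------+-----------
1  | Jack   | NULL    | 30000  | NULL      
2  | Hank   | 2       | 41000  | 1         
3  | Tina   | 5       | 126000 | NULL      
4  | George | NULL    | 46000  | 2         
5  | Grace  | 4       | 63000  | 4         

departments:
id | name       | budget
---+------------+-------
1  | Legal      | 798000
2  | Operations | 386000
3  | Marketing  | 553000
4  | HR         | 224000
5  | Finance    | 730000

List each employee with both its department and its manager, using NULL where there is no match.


Two LEFT JOINs from the same base table employees: one to departments via dept_id, one to employees itself via manager_id. Both are LEFT so every employee is preserved.
Match against departments:
  - employee 1 (Jack): dept_id=NULL, no match -> kept with NULL
  - employee 2 (Hank): dept_id=2 -> matches Operations
  - employee 3 (Tina): dept_id=5 -> matches Finance
  - employee 4 (George): dept_id=NULL, no match -> kept with NULL
  - employee 5 (Grace): dept_id=4 -> matches HR
Match against employees (self):
  - employee 1 (Jack): manager_id=NULL -> NULL
  - employee 2 (Hank): manager_id=1 -> Jack
  - employee 3 (Tina): manager_id=NULL -> NULL
  - employee 4 (George): manager_id=2 -> Hank
  - employee 5 (Grace): manager_id=4 -> George

SQL:
SELECT a.name, b.name AS department, c.name AS manager
FROM employees a
LEFT JOIN departments b ON a.dept_id = b.id
LEFT JOIN employees c ON a.manager_id = c.id

Result:
name   | department | manager
-------+------------+--------
Jack   | NULL       | NULL   
Hank   | Operations | Jack   
Tina   | Finance    | NULL   
George | NULL       | Hank   
Grace  | HR         | George 


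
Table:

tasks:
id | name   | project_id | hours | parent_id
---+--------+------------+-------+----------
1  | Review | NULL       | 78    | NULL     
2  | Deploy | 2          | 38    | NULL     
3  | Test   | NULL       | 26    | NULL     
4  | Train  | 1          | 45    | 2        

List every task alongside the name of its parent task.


This is a self-join: tasks is joined to a second copy of itself, matching each row's parent_id to another row's id. Use LEFT JOIN so rows with parent_id=NULL are kept.
  - task 1 (Review): parent_id=NULL -> NULL
  - task 2 (Deploy): parent_id=NULL -> NULL
  - task 3 (Test): parent_id=NULL -> NULL
  - task 4 (Train): parent_id=2 -> Deploy

SQL:
SELECT a.name AS item, b.name AS parent
FROM tasks a
LEFT JOIN tasks b ON a.parent_id = b.id

Result:
item   | parent
-------+-------
Review | NULL  
Deploy | NULL  
Test   | NULL  
Train  | Deploy


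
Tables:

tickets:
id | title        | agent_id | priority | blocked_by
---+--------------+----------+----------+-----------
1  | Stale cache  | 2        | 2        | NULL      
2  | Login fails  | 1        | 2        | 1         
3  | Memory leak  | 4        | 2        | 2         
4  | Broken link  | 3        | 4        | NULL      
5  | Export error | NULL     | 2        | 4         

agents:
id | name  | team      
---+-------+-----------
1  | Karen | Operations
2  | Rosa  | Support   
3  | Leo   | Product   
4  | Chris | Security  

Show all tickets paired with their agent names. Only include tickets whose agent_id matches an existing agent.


INNER JOIN keeps only tickets rows whose agent_id matches an id in agents. Walk through each ticket:
  - ticket 1 (Stale cache): agent_id=2 -> matches Rosa
  - ticket 2 (Login fails): agent_id=1 -> matches Karen
  - ticket 3 (Memory leak): agent_id=4 -> matches Chris
  - ticket 4 (Broken link): agent_id=3 -> matches Leo
  - ticket 5 (Export error): agent_id=NULL, no match -> dropped
So 1 of 5 rows is dropped.

SQL:
SELECT a.title, b.name AS agent
FROM tickets a
INNER JOIN agents b ON a.agent_id = b.id

Result:
title       | agent
------------+------
Stale cache | Rosa 
Login fails | Karen
Memory leak | Chris
Broken link | Leo  


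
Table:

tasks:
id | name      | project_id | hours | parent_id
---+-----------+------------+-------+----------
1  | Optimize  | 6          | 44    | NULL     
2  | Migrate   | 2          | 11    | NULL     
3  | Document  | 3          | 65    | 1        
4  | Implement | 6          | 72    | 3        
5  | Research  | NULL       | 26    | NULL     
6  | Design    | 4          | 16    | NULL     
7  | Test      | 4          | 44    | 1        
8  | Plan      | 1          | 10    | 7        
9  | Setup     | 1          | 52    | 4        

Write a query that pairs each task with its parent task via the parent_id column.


This is a self-join: tasks is joined to a second copy of itself, matching each row's parent_id to another row's id. Use LEFT JOIN so rows with parent_id=NULL are kept.
  - task 1 (Optimize): parent_id=NULL -> NULL
  - task 2 (Migrate): parent_id=NULL -> NULL
  - task 3 (Document): parent_id=1 -> Optimize
  - task 4 (Implement): parent_id=3 -> Document
  - task 5 (Research): parent_id=NULL -> NULL
  - task 6 (Design): parent_id=NULL -> NULL
  - task 7 (Test): parent_id=1 -> Optimize
  - task 8 (Plan): parent_id=7 -> Test
  - task 9 (Setup): parent_id=4 -> Implement

SQL:
SELECT a.name AS item, b.name AS parent
FROM tasks a
LEFT JOIN tasks b ON a.parent_id = b.id

Result:
item      | parent   
----------+----------
Optimize  | NULL     
Migrate   | NULL     
Document  | Optimize 
Implement | Document 
Research  | NULL     
Design    | NULL     
Test      | Optimize 
Plan      | Test     
Setup     | Implement


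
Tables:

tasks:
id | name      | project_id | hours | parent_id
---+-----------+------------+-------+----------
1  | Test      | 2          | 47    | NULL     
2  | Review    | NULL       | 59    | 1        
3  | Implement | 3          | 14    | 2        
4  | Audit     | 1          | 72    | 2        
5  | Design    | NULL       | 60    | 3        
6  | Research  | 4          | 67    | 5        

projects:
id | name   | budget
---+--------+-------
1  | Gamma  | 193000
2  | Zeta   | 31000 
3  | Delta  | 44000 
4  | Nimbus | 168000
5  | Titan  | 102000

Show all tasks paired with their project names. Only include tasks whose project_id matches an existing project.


INNER JOIN keeps only tasks rows whose project_id matches an id in projects. Walk through each task:
  - task 1 (Test): project_id=2 -> matches Zeta
  - task 2 (Review): project_id=NULL, no match -> dropped
  - task 3 (Implement): project_id=3 -> matches Delta
  - task 4 (Audit): project_id=1 -> matches Gamma
  - task 5 (Design): project_id=NULL, no match -> dropped
  - task 6 (Research): project_id=4 -> matches Nimbus
So 2 of 6 rows are dropped.

SQL:
SELECT a.name, b.name AS project
FROM tasks a
INNER JOIN projects b ON a.project_id = b.id

Result:
name      | project
----------+--------
Test      | Zeta   
Implement | Delta  
Audit     | Gamma  
Research  | Nimbus 


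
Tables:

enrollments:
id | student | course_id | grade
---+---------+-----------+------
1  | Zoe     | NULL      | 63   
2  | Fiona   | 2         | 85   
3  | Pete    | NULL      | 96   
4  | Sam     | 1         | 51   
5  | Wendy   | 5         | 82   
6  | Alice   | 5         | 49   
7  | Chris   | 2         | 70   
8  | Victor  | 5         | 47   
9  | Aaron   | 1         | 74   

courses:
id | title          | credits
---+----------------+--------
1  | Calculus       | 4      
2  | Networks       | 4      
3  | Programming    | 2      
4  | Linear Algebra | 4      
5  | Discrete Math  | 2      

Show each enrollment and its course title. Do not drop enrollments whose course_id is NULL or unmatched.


LEFT JOIN keeps every row from enrollments (the left table); where course_id has no match in courses, the course columns become NULL. Walk through each enrollment:
  - enrollment 1 (Zoe): course_id=NULL, no match -> kept with NULL
  - enrollment 2 (Fiona): course_id=2 -> matches Networks
  - enrollment 3 (Pete): course_id=NULL, no match -> kept with NULL
  - enrollment 4 (Sam): course_id=1 -> matches Calculus
  - enrollment 5 (Wendy): course_id=5 -> matches Discrete Math
  - enrollment 6 (Alice): course_id=5 -> matches Discrete Math
  - enrollment 7 (Chris): course_id=2 -> matches Networks
  - enrollment 8 (Victor): course_id=5 -> matches Discrete Math
  - enrollment 9 (Aaron): course_id=1 -> matches Calculus
All 9 rows appear; 2 have NULL course.

SQL:
SELECT a.student, b.title AS course
FROM enrollments a
LEFT JOIN courses b ON a.course_id = b.id

Result:
student | course       
--------+--------------
Zoe     | NULL         
Fiona   | Networks     
Pete    | NULL         
Sam     | Calculus     
Wendy   | Discrete Math
Alice   | Discrete Math
Chris   | Networks     
Victor  | Discrete Math
Aaron   | Calculus     


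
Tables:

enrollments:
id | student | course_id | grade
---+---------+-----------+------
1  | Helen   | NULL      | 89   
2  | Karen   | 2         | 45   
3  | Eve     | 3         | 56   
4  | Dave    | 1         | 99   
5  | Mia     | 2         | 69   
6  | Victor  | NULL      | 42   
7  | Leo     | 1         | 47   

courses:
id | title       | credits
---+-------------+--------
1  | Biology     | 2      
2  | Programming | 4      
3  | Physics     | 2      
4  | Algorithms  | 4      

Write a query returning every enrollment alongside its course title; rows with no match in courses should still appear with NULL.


LEFT JOIN keeps every row from enrollments (the left table); where course_id has no match in courses, the course columns become NULL. Walk through each enrollment:
  - enrollment 1 (Helen): course_id=NULL, no match -> kept with NULL
  - enrollment 2 (Karen): course_id=2 -> matches Programming
  - enrollment 3 (Eve): course_id=3 -> matches Physics
  - enrollment 4 (Dave): course_id=1 -> matches Biology
  - enrollment 5 (Mia): course_id=2 -> matches Programming
  - enrollment 6 (Victor): course_id=NULL, no match -> kept with NULL
  - enrollment 7 (Leo): course_id=1 -> matches Biology
All 7 rows appear; 2 have NULL course.

SQL:
SELECT a.student, b.title AS course
FROM enrollments a
LEFT JOIN courses b ON a.course_id = b.id

Result:
student | course     
--------+------------
Helen   | NULL       
Karen   | Programming
Eve     | Physics    
Dave    | Biology    
Mia     | Programming
Victor  | NULL       
Leo     | Biology    


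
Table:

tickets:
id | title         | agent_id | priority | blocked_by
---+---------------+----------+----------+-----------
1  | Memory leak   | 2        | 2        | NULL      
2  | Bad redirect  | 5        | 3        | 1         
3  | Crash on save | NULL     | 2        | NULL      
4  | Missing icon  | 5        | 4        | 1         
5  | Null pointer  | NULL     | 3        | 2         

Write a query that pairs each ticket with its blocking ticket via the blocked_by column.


This is a self-join: tickets is joined to a second copy of itself, matching each row's blocked_by to another row's id. Use LEFT JOIN so rows with blocked_by=NULL are kept.
  - ticket 1 (Memory leak): blocked_by=NULL -> NULL
  - ticket 2 (Bad redirect): blocked_by=1 -> Memory leak
  - ticket 3 (Crash on save): blocked_by=NULL -> NULL
  - ticket 4 (Missing icon): blocked_by=1 -> Memory leak
  - ticket 5 (Null pointer): blocked_by=2 -> Bad redirect

SQL:
SELECT a.title AS item, b.title AS blocked_by
FROM tickets a
LEFT JOIN tickets b ON a.blocked_by = b.id

Result:
item          | blocked_by  
--------------+-------------
Memory leak   | NULL        
Bad redirect  | Memory leak 
Crash on save | NULL        
Missing icon  | Memory leak 
Null pointer  | Bad redirect


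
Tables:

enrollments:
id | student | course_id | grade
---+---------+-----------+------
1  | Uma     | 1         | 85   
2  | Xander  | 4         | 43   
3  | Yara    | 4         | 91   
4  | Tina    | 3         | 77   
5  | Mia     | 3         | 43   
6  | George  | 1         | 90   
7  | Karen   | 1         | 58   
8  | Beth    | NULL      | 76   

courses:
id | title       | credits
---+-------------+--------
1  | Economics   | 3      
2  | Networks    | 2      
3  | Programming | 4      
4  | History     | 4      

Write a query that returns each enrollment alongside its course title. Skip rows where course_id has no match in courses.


INNER JOIN keeps only enrollments rows whose course_id matches an id in courses. Walk through each enrollment:
  - enrollment 1 (Uma): course_id=1 -> matches Economics
  - enrollment 2 (Xander): course_id=4 -> matches History
  - enrollment 3 (Yara): course_id=4 -> matches History
  - enrollment 4 (Tina): course_id=3 -> matches Programming
  - enrollment 5 (Mia): course_id=3 -> matches Programming
  - enrollment 6 (George): course_id=1 -> matches Economics
  - enrollment 7 (Karen): course_id=1 -> matches Economics
  - enrollment 8 (Beth): course_id=NULL, no match -> dropped
So 1 of 8 rows is dropped.

SQL:
SELECT a.student, b.title AS course
FROM enrollments a
INNER JOIN courses b ON a.course_id = b.id

Result:
student | course     
--------+------------
Uma     | Economics  
Xander  | History    
Yara    | History    
Tina    | Programming
Mia     | Programming
George  | Economics  
Karen   | Economics  


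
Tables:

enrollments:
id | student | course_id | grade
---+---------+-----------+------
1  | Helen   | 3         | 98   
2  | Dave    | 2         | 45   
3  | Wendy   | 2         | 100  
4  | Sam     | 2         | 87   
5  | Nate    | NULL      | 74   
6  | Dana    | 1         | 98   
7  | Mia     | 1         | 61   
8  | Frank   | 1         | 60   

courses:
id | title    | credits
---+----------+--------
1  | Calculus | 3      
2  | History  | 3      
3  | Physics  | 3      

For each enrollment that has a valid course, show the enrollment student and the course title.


INNER JOIN keeps only enrollments rows whose course_id matches an id in courses. Walk through each enrollment:
  - enrollment 1 (Helen): course_id=3 -> matches Physics
  - enrollment 2 (Dave): course_id=2 -> matches History
  - enrollment 3 (Wendy): course_id=2 -> matches History
  - enrollment 4 (Sam): course_id=2 -> matches History
  - enrollment 5 (Nate): course_id=NULL, no match -> dropped
  - enrollment 6 (Dana): course_id=1 -> matches Calculus
  - enrollment 7 (Mia): course_id=1 -> matches Calculus
  - enrollment 8 (Frank): course_id=1 -> matches Calculus
So 1 of 8 rows is dropped.

SQL:
SELECT a.student, b.title AS course
FROM enrollments a
INNER JOIN courses b ON a.course_id = b.id

Result:
student | course  
--------+---------
Helen   | Physics 
Dave    | History 
Wendy   | History 
Sam     | History 
Dana    | Calculus
Mia     | Calculus
Frank   | Calculus


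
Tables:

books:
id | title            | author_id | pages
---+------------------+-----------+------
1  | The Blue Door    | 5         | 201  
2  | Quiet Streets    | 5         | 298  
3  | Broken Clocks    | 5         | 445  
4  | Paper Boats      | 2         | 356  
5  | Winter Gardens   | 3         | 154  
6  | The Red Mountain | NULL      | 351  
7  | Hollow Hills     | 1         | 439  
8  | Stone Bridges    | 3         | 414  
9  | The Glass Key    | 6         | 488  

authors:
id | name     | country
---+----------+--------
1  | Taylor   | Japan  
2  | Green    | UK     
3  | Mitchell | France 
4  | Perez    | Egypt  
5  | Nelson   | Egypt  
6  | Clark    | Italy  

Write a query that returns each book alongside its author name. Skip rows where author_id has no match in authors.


INNER JOIN keeps only books rows whose author_id matches an id in authors. Walk through each book:
  - book 1 (The Blue Door): author_id=5 -> matches Nelson
  - book 2 (Quiet Streets): author_id=5 -> matches Nelson
  - book 3 (Broken Clocks): author_id=5 -> matches Nelson
  - book 4 (Paper Boats): author_id=2 -> matches Green
  - book 5 (Winter Gardens): author_id=3 -> matches Mitchell
  - book 6 (The Red Mountain): author_id=NULL, no match -> dropped
  - book 7 (Hollow Hills): author_id=1 -> matches Taylor
  - book 8 (Stone Bridges): author_id=3 -> matches Mitchell
  - book 9 (The Glass Key): author_id=6 -> matches Clark
So 1 of 9 rows is dropped.

SQL:
SELECT a.title, b.name AS author
FROM books a
INNER JOIN authors b ON a.author_id = b.id

Result:
title          | author  
---------------+---------
The Blue Door  | Nelson  
Quiet Streets  | Nelson  
Broken Clocks  | Nelson  
Paper Boats    | Green   
Winter Gardens | Mitchell
Hollow Hills   | Taylor  
Stone Bridges  | Mitchell
The Glass Key  | Clark   


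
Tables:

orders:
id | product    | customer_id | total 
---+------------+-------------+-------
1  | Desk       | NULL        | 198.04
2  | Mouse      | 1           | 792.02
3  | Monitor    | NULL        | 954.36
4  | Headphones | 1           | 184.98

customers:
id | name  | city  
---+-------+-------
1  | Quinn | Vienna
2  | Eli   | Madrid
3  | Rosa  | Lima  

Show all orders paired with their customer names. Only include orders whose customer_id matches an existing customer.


INNER JOIN keeps only orders rows whose customer_id matches an id in customers. Walk through each order:
  - order 1 (Desk): customer_id=NULL, no match -> dropped
  - order 2 (Mouse): customer_id=1 -> matches Quinn
  - order 3 (Monitor): customer_id=NULL, no match -> dropped
  - order 4 (Headphones): customer_id=1 -> matches Quinn
So 2 of 4 rows are dropped.

SQL:
SELECT a.product, b.name AS customer
FROM orders a
INNER JOIN customers b ON a.customer_id = b.id

Result:
product    | customer
-----------+---------
Mouse      | Quinn   
Headphones | Quinn   


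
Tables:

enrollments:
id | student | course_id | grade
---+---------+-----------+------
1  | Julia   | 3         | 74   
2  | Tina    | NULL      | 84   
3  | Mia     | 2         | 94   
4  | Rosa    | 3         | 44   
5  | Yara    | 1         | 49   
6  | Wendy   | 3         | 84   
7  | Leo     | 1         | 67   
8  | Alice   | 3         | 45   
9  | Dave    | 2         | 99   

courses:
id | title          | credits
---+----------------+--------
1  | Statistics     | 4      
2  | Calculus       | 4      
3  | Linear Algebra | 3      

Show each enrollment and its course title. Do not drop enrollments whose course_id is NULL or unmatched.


LEFT JOIN keeps every row from enrollments (the left table); where course_id has no match in courses, the course columns become NULL. Walk through each enrollment:
  - enrollment 1 (Julia): course_id=3 -> matches Linear Algebra
  - enrollment 2 (Tina): course_id=NULL, no match -> kept with NULL
  - enrollment 3 (Mia): course_id=2 -> matches Calculus
  - enrollment 4 (Rosa): course_id=3 -> matches Linear Algebra
  - enrollment 5 (Yara): course_id=1 -> matches Statistics
  - enrollment 6 (Wendy): course_id=3 -> matches Linear Algebra
  - enrollment 7 (Leo): course_id=1 -> matches Statistics
  - enrollment 8 (Alice): course_id=3 -> matches Linear Algebra
  - enrollment 9 (Dave): course_id=2 -> matches Calculus
All 9 rows appear; 1 has NULL course.

SQL:
SELECT a.student, b.title AS course
FROM enrollments a
LEFT JOIN courses b ON a.course_id = b.id

Result:
student | course        
--------+---------------
Julia   | Linear Algebra
Tina    | NULL          
Mia     | Calculus      
Rosa    | Linear Algebra
Yara    | Statistics    
Wendy   | Linear Algebra
Leo     | Statistics    
Alice   | Linear Algebra
Dave    | Calculus      
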